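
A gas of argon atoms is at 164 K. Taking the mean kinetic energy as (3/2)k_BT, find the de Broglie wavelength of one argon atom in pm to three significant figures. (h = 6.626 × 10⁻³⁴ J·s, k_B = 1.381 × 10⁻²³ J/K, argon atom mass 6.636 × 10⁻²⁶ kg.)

KE = (3/2)k_BT = 1.5 × 1.381 × 10⁻²³ × 164 = 3.397 × 10⁻²¹ J.
p = √(2mKE) = √(2 × 6.636 × 10⁻²⁶ × 3.397 × 10⁻²¹) = 2.123 × 10⁻²³ kg·m/s.
λ = h/p = 3.12 × 10⁻¹¹ m = 31.2 pm.

λ = 31.2 pm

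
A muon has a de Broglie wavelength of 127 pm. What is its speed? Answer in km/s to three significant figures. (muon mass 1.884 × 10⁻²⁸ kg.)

p = h/λ = 6.626 × 10⁻³⁴ / 1.270 × 10⁻¹⁰ = 5.217 × 10⁻²⁴ kg·m/s.
v = p/m = 5.217 × 10⁻²⁴ / 1.884 × 10⁻²⁸ = 2.77 × 10⁴ m/s = 27.7 km/s.

v = 27.7 km/s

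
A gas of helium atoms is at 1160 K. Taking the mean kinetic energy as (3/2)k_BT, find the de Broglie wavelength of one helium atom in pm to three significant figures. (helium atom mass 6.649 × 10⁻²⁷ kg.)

λ = 37.1 pm

KE = (3/2)k_BT = 1.5 × 1.381 × 10⁻²³ × 1160 = 2.403 × 10⁻²⁰ J.
p = √(2mKE) = √(2 × 6.649 × 10⁻²⁷ × 2.403 × 10⁻²⁰) = 1.788 × 10⁻²³ kg·m/s.
λ = h/p = 3.71 × 10⁻¹¹ m = 37.1 pm.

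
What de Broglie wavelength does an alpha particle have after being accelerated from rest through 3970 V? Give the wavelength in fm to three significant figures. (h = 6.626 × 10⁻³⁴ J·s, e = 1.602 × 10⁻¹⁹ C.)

KE = 2eV = 2 × 1.602 × 10⁻¹⁹ × 3970 = 1.272 × 10⁻¹⁵ J.
p = √(2mKE) = √(2 × 6.645 × 10⁻²⁷ × 1.272 × 10⁻¹⁵) = 4.112 × 10⁻²¹ kg·m/s.
λ = h/p = 6.626 × 10⁻³⁴ / 4.112 × 10⁻²¹ = 1.61 × 10⁻¹³ m = 161 fm.

λ = 161 fm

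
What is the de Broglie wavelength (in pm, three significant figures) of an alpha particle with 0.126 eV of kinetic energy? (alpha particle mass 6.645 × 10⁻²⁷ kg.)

λ = 40.5 pm

KE = 0.126 eV = 2.019 × 10⁻²⁰ J.
p = √(2mKE) = √(2 × 6.645 × 10⁻²⁷ × 2.019 × 10⁻²⁰) = 1.638 × 10⁻²³ kg·m/s.
λ = h/p = 6.626 × 10⁻³⁴ / 1.638 × 10⁻²³ = 4.05 × 10⁻¹¹ m = 40.5 pm.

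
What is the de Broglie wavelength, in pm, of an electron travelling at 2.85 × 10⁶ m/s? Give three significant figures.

λ = 255 pm

p = mv = 9.109 × 10⁻³¹ × 2.85 × 10⁶ = 2.596 × 10⁻²⁴ kg·m/s.
λ = h/p = 6.626 × 10⁻³⁴ / 2.596 × 10⁻²⁴ = 2.55 × 10⁻¹⁰ m = 255 pm.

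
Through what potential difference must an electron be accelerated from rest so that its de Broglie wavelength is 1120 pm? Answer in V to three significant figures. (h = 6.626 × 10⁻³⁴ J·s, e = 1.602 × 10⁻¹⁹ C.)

V = 1.20 V

p = h/λ = 6.626 × 10⁻³⁴ / 1.120 × 10⁻⁹ = 5.916 × 10⁻²⁵ kg·m/s.
KE = p²/(2m) = 1.921 × 10⁻¹⁹ J.
V = KE/e = 1.921 × 10⁻¹⁹ / (1.602 × 10⁻¹⁹) = 1.20 V.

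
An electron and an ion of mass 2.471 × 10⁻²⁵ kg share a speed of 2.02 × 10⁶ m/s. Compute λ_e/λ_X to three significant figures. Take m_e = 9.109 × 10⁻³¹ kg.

At fixed v, p = mv so λ = h/(mv) ∝ 1/m.
λ_e/λ_X = m_X/m_e = 2.471 × 10⁻²⁵/9.109 × 10⁻³¹ = 2.71 × 10⁵.

λ_e/λ_X = 2.71 × 10⁵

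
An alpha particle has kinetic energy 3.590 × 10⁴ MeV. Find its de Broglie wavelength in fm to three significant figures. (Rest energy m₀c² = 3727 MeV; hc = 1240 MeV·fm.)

λ = 0.0314 fm

Total energy E = KE + m₀c² = 3.590 × 10⁴ + 3727 = 39627 MeV.
(pc)² = E² − (m₀c²)² = (39627)² − (3727)² = 1.556 × 10⁹ MeV², so pc = 3.945 × 10⁴ MeV.
λ = hc/(pc) = 1240 MeV·fm / 3.945 × 10⁴ MeV = 0.0314 fm.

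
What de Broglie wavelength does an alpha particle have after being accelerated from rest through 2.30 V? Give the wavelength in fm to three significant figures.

KE = 2eV = 2 × 1.602 × 10⁻¹⁹ × 2.300 = 7.369 × 10⁻¹⁹ J.
p = √(2mKE) = √(2 × 6.645 × 10⁻²⁷ × 7.369 × 10⁻¹⁹) = 9.896 × 10⁻²³ kg·m/s.
λ = h/p = 6.626 × 10⁻³⁴ / 9.896 × 10⁻²³ = 6.70 × 10⁻¹² m = 6700 fm.

λ = 6700 fm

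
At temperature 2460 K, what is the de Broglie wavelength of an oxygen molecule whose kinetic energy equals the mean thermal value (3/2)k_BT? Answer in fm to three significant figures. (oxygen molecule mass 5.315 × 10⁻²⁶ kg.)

λ = 9000 fm

KE = (3/2)k_BT = 1.5 × 1.381 × 10⁻²³ × 2460 = 5.096 × 10⁻²⁰ J.
p = √(2mKE) = √(2 × 5.315 × 10⁻²⁶ × 5.096 × 10⁻²⁰) = 7.360 × 10⁻²³ kg·m/s.
λ = h/p = 9.00 × 10⁻¹² m = 9000 fm.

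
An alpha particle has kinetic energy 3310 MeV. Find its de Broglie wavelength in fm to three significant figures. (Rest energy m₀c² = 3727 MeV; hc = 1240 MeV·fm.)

λ = 0.208 fm

Total energy E = KE + m₀c² = 3310 + 3727 = 7037 MeV.
(pc)² = E² − (m₀c²)² = (7037)² − (3727)² = 3.563 × 10⁷ MeV², so pc = 5969 MeV.
λ = hc/(pc) = 1240 MeV·fm / 5969 MeV = 0.208 fm.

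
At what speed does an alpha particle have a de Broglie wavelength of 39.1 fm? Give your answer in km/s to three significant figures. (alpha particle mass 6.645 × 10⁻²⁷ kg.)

p = h/λ = 6.626 × 10⁻³⁴ / 3.910 × 10⁻¹⁴ = 1.695 × 10⁻²⁰ kg·m/s.
v = p/m = 1.695 × 10⁻²⁰ / 6.645 × 10⁻²⁷ = 2.55 × 10⁶ m/s = 2550 km/s.

v = 2550 km/s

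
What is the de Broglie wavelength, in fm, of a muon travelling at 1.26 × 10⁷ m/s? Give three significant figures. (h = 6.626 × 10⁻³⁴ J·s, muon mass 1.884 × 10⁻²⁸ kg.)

p = mv = 1.884 × 10⁻²⁸ × 1.26 × 10⁷ = 2.374 × 10⁻²¹ kg·m/s.
λ = h/p = 6.626 × 10⁻³⁴ / 2.374 × 10⁻²¹ = 2.79 × 10⁻¹³ m = 279 fm.

λ = 279 fm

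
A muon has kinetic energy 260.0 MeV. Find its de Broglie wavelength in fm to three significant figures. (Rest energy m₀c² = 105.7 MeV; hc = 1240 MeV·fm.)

Total energy E = KE + m₀c² = 260.0 + 105.7 = 365.7 MeV.
(pc)² = E² − (m₀c²)² = (365.7)² − (105.7)² = 1.226 × 10⁵ MeV², so pc = 350.1 MeV.
λ = hc/(pc) = 1240 MeV·fm / 350.1 MeV = 3.54 fm.

λ = 3.54 fm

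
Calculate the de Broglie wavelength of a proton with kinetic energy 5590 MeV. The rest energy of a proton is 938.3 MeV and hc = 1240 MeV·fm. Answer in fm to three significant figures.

λ = 0.192 fm

Total energy E = KE + m₀c² = 5590 + 938.3 = 6528.3 MeV.
(pc)² = E² − (m₀c²)² = (6528.3)² − (938.3)² = 4.174 × 10⁷ MeV², so pc = 6461 MeV.
λ = hc/(pc) = 1240 MeV·fm / 6461 MeV = 0.192 fm.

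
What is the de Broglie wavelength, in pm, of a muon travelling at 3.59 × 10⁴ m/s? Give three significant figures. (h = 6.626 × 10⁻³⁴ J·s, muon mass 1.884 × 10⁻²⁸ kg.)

p = mv = 1.884 × 10⁻²⁸ × 3.59 × 10⁴ = 6.764 × 10⁻²⁴ kg·m/s.
λ = h/p = 6.626 × 10⁻³⁴ / 6.764 × 10⁻²⁴ = 9.80 × 10⁻¹¹ m = 98.0 pm.

λ = 98.0 pm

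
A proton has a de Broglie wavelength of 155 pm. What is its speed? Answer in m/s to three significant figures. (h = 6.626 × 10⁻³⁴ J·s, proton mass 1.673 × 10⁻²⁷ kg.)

v = 2560 m/s

p = h/λ = 6.626 × 10⁻³⁴ / 1.550 × 10⁻¹⁰ = 4.275 × 10⁻²⁴ kg·m/s.
v = p/m = 4.275 × 10⁻²⁴ / 1.673 × 10⁻²⁷ = 2.56 × 10³ m/s = 2560 m/s.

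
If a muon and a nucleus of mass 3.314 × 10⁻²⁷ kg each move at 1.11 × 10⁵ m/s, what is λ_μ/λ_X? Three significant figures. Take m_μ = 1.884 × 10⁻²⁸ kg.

At fixed v, p = mv so λ = h/(mv) ∝ 1/m.
λ_μ/λ_X = m_X/m_μ = 3.314 × 10⁻²⁷/1.884 × 10⁻²⁸ = 17.6.

λ_μ/λ_X = 17.6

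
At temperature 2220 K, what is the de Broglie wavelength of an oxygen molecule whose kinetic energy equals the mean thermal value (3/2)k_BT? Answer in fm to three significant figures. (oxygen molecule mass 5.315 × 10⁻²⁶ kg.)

λ = 9480 fm

KE = (3/2)k_BT = 1.5 × 1.381 × 10⁻²³ × 2220 = 4.599 × 10⁻²⁰ J.
p = √(2mKE) = √(2 × 5.315 × 10⁻²⁶ × 4.599 × 10⁻²⁰) = 6.992 × 10⁻²³ kg·m/s.
λ = h/p = 9.48 × 10⁻¹² m = 9480 fm.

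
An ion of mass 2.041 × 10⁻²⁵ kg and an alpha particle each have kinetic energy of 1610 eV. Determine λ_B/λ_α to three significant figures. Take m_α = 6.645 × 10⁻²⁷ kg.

At fixed KE, p = √(2mKE) so λ = h/p ∝ 1/√m.
λ_B/λ_α = √(m_α/m_B) = √(6.645 × 10⁻²⁷/2.041 × 10⁻²⁵) = √(0.03256) = 0.180.

λ_B/λ_α = 0.180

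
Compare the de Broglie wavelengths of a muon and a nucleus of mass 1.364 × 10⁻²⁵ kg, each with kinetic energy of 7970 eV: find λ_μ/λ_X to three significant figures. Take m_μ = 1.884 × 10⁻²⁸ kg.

λ_μ/λ_X = 26.9

At fixed KE, p = √(2mKE) so λ = h/p ∝ 1/√m.
λ_μ/λ_X = √(m_X/m_μ) = √(1.364 × 10⁻²⁵/1.884 × 10⁻²⁸) = √(724.0) = 26.9.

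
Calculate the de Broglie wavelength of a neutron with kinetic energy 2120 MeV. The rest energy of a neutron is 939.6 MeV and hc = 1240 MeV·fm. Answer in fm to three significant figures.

λ = 0.426 fm

Total energy E = KE + m₀c² = 2120 + 939.6 = 3059.6 MeV.
(pc)² = E² − (m₀c²)² = (3059.6)² − (939.6)² = 8.478 × 10⁶ MeV², so pc = 2912 MeV.
λ = hc/(pc) = 1240 MeV·fm / 2912 MeV = 0.426 fm.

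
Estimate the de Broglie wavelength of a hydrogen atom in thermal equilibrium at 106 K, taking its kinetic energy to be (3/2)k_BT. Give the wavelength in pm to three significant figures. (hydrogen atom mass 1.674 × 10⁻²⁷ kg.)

KE = (3/2)k_BT = 1.5 × 1.381 × 10⁻²³ × 106 = 2.196 × 10⁻²¹ J.
p = √(2mKE) = √(2 × 1.674 × 10⁻²⁷ × 2.196 × 10⁻²¹) = 2.711 × 10⁻²⁴ kg·m/s.
λ = h/p = 2.44 × 10⁻¹⁰ m = 244 pm.

λ = 244 pm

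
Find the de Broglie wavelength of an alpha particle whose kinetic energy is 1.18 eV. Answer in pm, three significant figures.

KE = 1.18 eV = 1.890 × 10⁻¹⁹ J.
p = √(2mKE) = √(2 × 6.645 × 10⁻²⁷ × 1.890 × 10⁻¹⁹) = 5.012 × 10⁻²³ kg·m/s.
λ = h/p = 6.626 × 10⁻³⁴ / 5.012 × 10⁻²³ = 1.32 × 10⁻¹¹ m = 13.2 pm.

λ = 13.2 pm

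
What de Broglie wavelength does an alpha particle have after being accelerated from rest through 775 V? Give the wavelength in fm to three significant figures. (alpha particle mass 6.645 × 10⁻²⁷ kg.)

λ = 365 fm

KE = 2eV = 2 × 1.602 × 10⁻¹⁹ × 775.0 = 2.483 × 10⁻¹⁶ J.
p = √(2mKE) = √(2 × 6.645 × 10⁻²⁷ × 2.483 × 10⁻¹⁶) = 1.817 × 10⁻²¹ kg·m/s.
λ = h/p = 6.626 × 10⁻³⁴ / 1.817 × 10⁻²¹ = 3.65 × 10⁻¹³ m = 365 fm.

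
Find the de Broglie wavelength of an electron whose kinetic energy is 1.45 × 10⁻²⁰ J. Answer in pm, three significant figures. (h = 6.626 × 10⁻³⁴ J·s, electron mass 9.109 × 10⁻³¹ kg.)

p = √(2mKE) = √(2 × 9.109 × 10⁻³¹ × 1.450 × 10⁻²⁰) = 1.625 × 10⁻²⁵ kg·m/s.
λ = h/p = 6.626 × 10⁻³⁴ / 1.625 × 10⁻²⁵ = 4.08 × 10⁻⁹ m = 4080 pm.

λ = 4080 pm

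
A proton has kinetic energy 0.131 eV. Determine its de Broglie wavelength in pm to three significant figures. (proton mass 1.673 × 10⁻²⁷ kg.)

λ = 79.1 pm

KE = 0.131 eV = 2.099 × 10⁻²⁰ J.
p = √(2mKE) = √(2 × 1.673 × 10⁻²⁷ × 2.099 × 10⁻²⁰) = 8.380 × 10⁻²⁴ kg·m/s.
λ = h/p = 6.626 × 10⁻³⁴ / 8.380 × 10⁻²⁴ = 7.91 × 10⁻¹¹ m = 79.1 pm.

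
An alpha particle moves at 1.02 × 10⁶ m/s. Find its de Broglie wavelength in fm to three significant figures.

λ = 97.8 fm

p = mv = 6.645 × 10⁻²⁷ × 1.02 × 10⁶ = 6.778 × 10⁻²¹ kg·m/s.
λ = h/p = 6.626 × 10⁻³⁴ / 6.778 × 10⁻²¹ = 9.78 × 10⁻¹⁴ m = 97.8 fm.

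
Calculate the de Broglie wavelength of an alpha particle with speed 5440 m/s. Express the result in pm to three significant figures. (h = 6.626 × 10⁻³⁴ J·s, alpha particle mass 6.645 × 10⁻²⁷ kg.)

λ = 18.3 pm

p = mv = 6.645 × 10⁻²⁷ × 5440 = 3.615 × 10⁻²³ kg·m/s.
λ = h/p = 6.626 × 10⁻³⁴ / 3.615 × 10⁻²³ = 1.83 × 10⁻¹¹ m = 18.3 pm.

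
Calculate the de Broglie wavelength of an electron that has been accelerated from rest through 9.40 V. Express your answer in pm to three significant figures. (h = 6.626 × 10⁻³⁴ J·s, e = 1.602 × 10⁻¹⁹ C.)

KE = eV = 1.602 × 10⁻¹⁹ × 9.400 = 1.506 × 10⁻¹⁸ J.
p = √(2mKE) = √(2 × 9.109 × 10⁻³¹ × 1.506 × 10⁻¹⁸) = 1.656 × 10⁻²⁴ kg·m/s.
λ = h/p = 6.626 × 10⁻³⁴ / 1.656 × 10⁻²⁴ = 4.00 × 10⁻¹⁰ m = 400 pm.

λ = 400 pm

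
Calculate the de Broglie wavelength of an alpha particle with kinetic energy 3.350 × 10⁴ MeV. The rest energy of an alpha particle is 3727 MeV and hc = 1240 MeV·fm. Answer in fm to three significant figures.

λ = 0.0335 fm

Total energy E = KE + m₀c² = 3.350 × 10⁴ + 3727 = 37227 MeV.
(pc)² = E² − (m₀c²)² = (37227)² − (3727)² = 1.372 × 10⁹ MeV², so pc = 3.704 × 10⁴ MeV.
λ = hc/(pc) = 1240 MeV·fm / 3.704 × 10⁴ MeV = 0.0335 fm.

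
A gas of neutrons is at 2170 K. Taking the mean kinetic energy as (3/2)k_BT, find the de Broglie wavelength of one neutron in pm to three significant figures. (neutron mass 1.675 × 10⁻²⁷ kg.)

KE = (3/2)k_BT = 1.5 × 1.381 × 10⁻²³ × 2170 = 4.495 × 10⁻²⁰ J.
p = √(2mKE) = √(2 × 1.675 × 10⁻²⁷ × 4.495 × 10⁻²⁰) = 1.227 × 10⁻²³ kg·m/s.
λ = h/p = 5.40 × 10⁻¹¹ m = 54.0 pm.

λ = 54.0 pm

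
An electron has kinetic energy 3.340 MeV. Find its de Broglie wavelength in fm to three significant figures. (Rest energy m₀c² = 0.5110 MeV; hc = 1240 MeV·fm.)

λ = 325 fm

Total energy E = KE + m₀c² = 3.340 + 0.5110 = 3.8510 MeV.
(pc)² = E² − (m₀c²)² = (3.8510)² − (0.5110)² = 14.57 MeV², so pc = 3.817 MeV.
λ = hc/(pc) = 1240 MeV·fm / 3.817 MeV = 325 fm.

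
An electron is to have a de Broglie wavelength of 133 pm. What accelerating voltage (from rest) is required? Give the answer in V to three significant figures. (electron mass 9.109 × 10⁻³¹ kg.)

p = h/λ = 6.626 × 10⁻³⁴ / 1.330 × 10⁻¹⁰ = 4.982 × 10⁻²⁴ kg·m/s.
KE = p²/(2m) = 1.362 × 10⁻¹⁷ J.
V = KE/e = 1.362 × 10⁻¹⁷ / (1.602 × 10⁻¹⁹) = 85.0 V.

V = 85.0 V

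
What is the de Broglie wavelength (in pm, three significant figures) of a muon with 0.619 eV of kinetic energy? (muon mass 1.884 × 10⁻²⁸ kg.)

KE = 0.619 eV = 9.916 × 10⁻²⁰ J.
p = √(2mKE) = √(2 × 1.884 × 10⁻²⁸ × 9.916 × 10⁻²⁰) = 6.113 × 10⁻²⁴ kg·m/s.
λ = h/p = 6.626 × 10⁻³⁴ / 6.113 × 10⁻²⁴ = 1.08 × 10⁻¹⁰ m = 108 pm.

λ = 108 pm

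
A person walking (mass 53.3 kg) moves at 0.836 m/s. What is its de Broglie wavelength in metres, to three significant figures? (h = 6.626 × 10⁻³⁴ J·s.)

p = mv = 53.3 × 0.836 = 4.456 × 10¹ kg·m/s.
λ = h/p = 6.626 × 10⁻³⁴ / 4.456 × 10¹ = 1.49 × 10⁻³⁵ m.

λ = 1.49 × 10⁻³⁵ m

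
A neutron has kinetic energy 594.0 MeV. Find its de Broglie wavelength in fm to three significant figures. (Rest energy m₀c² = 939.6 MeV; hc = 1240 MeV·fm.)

Total energy E = KE + m₀c² = 594.0 + 939.6 = 1533.6 MeV.
(pc)² = E² − (m₀c²)² = (1533.6)² − (939.6)² = 1.469 × 10⁶ MeV², so pc = 1212 MeV.
λ = hc/(pc) = 1240 MeV·fm / 1212 MeV = 1.02 fm.

λ = 1.02 fm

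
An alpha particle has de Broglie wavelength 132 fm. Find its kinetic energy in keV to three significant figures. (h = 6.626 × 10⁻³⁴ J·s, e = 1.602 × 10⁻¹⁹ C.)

p = h/λ = 6.626 × 10⁻³⁴ / 1.320 × 10⁻¹³ = 5.020 × 10⁻²¹ kg·m/s.
KE = p²/(2m) = (5.020 × 10⁻²¹)² / (2 × 6.645 × 10⁻²⁷) = 1.896 × 10⁻¹⁵ J = 11.8 keV.

KE = 11.8 keV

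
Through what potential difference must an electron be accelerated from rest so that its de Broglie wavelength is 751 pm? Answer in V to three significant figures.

V = 2.67 V

p = h/λ = 6.626 × 10⁻³⁴ / 7.510 × 10⁻¹⁰ = 8.823 × 10⁻²⁵ kg·m/s.
KE = p²/(2m) = 4.273 × 10⁻¹⁹ J.
V = KE/e = 4.273 × 10⁻¹⁹ / (1.602 × 10⁻¹⁹) = 2.67 V.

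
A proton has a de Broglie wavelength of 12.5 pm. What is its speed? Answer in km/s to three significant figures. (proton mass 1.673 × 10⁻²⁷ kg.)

v = 31.7 km/s

p = h/λ = 6.626 × 10⁻³⁴ / 1.250 × 10⁻¹¹ = 5.301 × 10⁻²³ kg·m/s.
v = p/m = 5.301 × 10⁻²³ / 1.673 × 10⁻²⁷ = 3.17 × 10⁴ m/s = 31.7 km/s.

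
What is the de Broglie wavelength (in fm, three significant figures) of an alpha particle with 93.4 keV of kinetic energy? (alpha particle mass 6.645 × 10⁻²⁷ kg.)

λ = 47.0 fm

KE = 93.4 keV = 1.496 × 10⁻¹⁴ J.
p = √(2mKE) = √(2 × 6.645 × 10⁻²⁷ × 1.496 × 10⁻¹⁴) = 1.410 × 10⁻²⁰ kg·m/s.
λ = h/p = 6.626 × 10⁻³⁴ / 1.410 × 10⁻²⁰ = 4.70 × 10⁻¹⁴ m = 47.0 fm.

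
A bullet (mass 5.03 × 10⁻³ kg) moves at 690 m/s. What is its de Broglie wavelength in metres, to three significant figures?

λ = 1.91 × 10⁻³⁴ m

p = mv = 5.03 × 10⁻³ × 690 = 3.471 kg·m/s.
λ = h/p = 6.626 × 10⁻³⁴ / 3.471 = 1.91 × 10⁻³⁴ m.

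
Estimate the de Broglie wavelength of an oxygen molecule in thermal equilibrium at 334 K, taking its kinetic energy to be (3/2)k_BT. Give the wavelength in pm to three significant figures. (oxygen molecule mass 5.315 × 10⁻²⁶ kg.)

λ = 24.4 pm

KE = (3/2)k_BT = 1.5 × 1.381 × 10⁻²³ × 334 = 6.919 × 10⁻²¹ J.
p = √(2mKE) = √(2 × 5.315 × 10⁻²⁶ × 6.919 × 10⁻²¹) = 2.712 × 10⁻²³ kg·m/s.
λ = h/p = 2.44 × 10⁻¹¹ m = 24.4 pm.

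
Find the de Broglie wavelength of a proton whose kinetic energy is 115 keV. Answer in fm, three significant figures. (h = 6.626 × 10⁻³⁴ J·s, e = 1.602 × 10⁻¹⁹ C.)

λ = 84.4 fm

KE = 115 keV = 1.842 × 10⁻¹⁴ J.
p = √(2mKE) = √(2 × 1.673 × 10⁻²⁷ × 1.842 × 10⁻¹⁴) = 7.851 × 10⁻²¹ kg·m/s.
λ = h/p = 6.626 × 10⁻³⁴ / 7.851 × 10⁻²¹ = 8.44 × 10⁻¹⁴ m = 84.4 fm.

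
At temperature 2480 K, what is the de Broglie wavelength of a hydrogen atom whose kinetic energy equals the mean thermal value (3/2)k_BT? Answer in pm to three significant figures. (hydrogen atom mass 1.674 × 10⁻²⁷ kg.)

λ = 50.5 pm

KE = (3/2)k_BT = 1.5 × 1.381 × 10⁻²³ × 2480 = 5.137 × 10⁻²⁰ J.
p = √(2mKE) = √(2 × 1.674 × 10⁻²⁷ × 5.137 × 10⁻²⁰) = 1.311 × 10⁻²³ kg·m/s.
λ = h/p = 5.05 × 10⁻¹¹ m = 50.5 pm.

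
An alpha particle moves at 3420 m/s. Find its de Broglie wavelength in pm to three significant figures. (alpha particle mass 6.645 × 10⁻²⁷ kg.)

p = mv = 6.645 × 10⁻²⁷ × 3420 = 2.273 × 10⁻²³ kg·m/s.
λ = h/p = 6.626 × 10⁻³⁴ / 2.273 × 10⁻²³ = 2.92 × 10⁻¹¹ m = 29.2 pm.

λ = 29.2 pm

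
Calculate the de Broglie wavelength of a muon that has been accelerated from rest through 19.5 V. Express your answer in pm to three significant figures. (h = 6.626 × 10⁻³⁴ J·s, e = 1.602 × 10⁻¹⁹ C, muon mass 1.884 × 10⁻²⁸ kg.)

KE = eV = 1.602 × 10⁻¹⁹ × 19.50 = 3.124 × 10⁻¹⁸ J.
p = √(2mKE) = √(2 × 1.884 × 10⁻²⁸ × 3.124 × 10⁻¹⁸) = 3.431 × 10⁻²³ kg·m/s.
λ = h/p = 6.626 × 10⁻³⁴ / 3.431 × 10⁻²³ = 1.93 × 10⁻¹¹ m = 19.3 pm.

λ = 19.3 pm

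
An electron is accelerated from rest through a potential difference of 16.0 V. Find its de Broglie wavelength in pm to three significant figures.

KE = eV = 1.602 × 10⁻¹⁹ × 16.00 = 2.563 × 10⁻¹⁸ J.
p = √(2mKE) = √(2 × 9.109 × 10⁻³¹ × 2.563 × 10⁻¹⁸) = 2.161 × 10⁻²⁴ kg·m/s.
λ = h/p = 6.626 × 10⁻³⁴ / 2.161 × 10⁻²⁴ = 3.07 × 10⁻¹⁰ m = 307 pm.

λ = 307 pm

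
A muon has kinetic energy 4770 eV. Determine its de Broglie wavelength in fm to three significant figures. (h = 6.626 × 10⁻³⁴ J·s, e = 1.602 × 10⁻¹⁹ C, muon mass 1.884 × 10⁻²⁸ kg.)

KE = 4770 eV = 7.642 × 10⁻¹⁶ J.
p = √(2mKE) = √(2 × 1.884 × 10⁻²⁸ × 7.642 × 10⁻¹⁶) = 5.366 × 10⁻²² kg·m/s.
λ = h/p = 6.626 × 10⁻³⁴ / 5.366 × 10⁻²² = 1.23 × 10⁻¹² m = 1230 fm.

λ = 1230 fm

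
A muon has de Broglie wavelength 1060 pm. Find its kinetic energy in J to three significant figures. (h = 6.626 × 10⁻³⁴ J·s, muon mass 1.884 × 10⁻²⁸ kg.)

p = h/λ = 6.626 × 10⁻³⁴ / 1.060 × 10⁻⁹ = 6.251 × 10⁻²⁵ kg·m/s.
KE = p²/(2m) = (6.251 × 10⁻²⁵)² / (2 × 1.884 × 10⁻²⁸) = 1.037 × 10⁻²¹ J = 1.04 × 10⁻²¹ J.

KE = 1.04 × 10⁻²¹ J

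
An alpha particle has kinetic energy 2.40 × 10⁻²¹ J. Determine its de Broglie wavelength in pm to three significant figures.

λ = 117 pm

p = √(2mKE) = √(2 × 6.645 × 10⁻²⁷ × 2.400 × 10⁻²¹) = 5.648 × 10⁻²⁴ kg·m/s.
λ = h/p = 6.626 × 10⁻³⁴ / 5.648 × 10⁻²⁴ = 1.17 × 10⁻¹⁰ m = 117 pm.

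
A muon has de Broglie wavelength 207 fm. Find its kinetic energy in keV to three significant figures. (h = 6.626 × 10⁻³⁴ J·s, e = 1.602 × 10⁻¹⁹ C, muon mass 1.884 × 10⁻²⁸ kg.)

p = h/λ = 6.626 × 10⁻³⁴ / 2.070 × 10⁻¹³ = 3.201 × 10⁻²¹ kg·m/s.
KE = p²/(2m) = (3.201 × 10⁻²¹)² / (2 × 1.884 × 10⁻²⁸) = 2.719 × 10⁻¹⁴ J = 170 keV.

KE = 170 keV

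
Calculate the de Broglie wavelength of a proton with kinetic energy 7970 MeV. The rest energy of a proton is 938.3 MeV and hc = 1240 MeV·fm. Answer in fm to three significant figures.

Total energy E = KE + m₀c² = 7970 + 938.3 = 8908.3 MeV.
(pc)² = E² − (m₀c²)² = (8908.3)² − (938.3)² = 7.848 × 10⁷ MeV², so pc = 8859 MeV.
λ = hc/(pc) = 1240 MeV·fm / 8859 MeV = 0.140 fm.

λ = 0.140 fm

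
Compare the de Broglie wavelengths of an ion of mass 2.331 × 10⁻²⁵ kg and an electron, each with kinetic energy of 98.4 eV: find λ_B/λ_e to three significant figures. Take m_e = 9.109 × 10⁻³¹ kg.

λ_B/λ_e = 1.98 × 10⁻³

At fixed KE, p = √(2mKE) so λ = h/p ∝ 1/√m.
λ_B/λ_e = √(m_e/m_B) = √(9.109 × 10⁻³¹/2.331 × 10⁻²⁵) = √(3.908 × 10⁻⁶) = 1.98 × 10⁻³.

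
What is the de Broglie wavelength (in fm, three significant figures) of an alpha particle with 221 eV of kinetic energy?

KE = 221 eV = 3.540 × 10⁻¹⁷ J.
p = √(2mKE) = √(2 × 6.645 × 10⁻²⁷ × 3.540 × 10⁻¹⁷) = 6.859 × 10⁻²² kg·m/s.
λ = h/p = 6.626 × 10⁻³⁴ / 6.859 × 10⁻²² = 9.66 × 10⁻¹³ m = 966 fm.

λ = 966 fm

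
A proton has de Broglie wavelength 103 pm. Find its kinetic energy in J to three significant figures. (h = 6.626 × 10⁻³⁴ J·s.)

p = h/λ = 6.626 × 10⁻³⁴ / 1.030 × 10⁻¹⁰ = 6.433 × 10⁻²⁴ kg·m/s.
KE = p²/(2m) = (6.433 × 10⁻²⁴)² / (2 × 1.673 × 10⁻²⁷) = 1.237 × 10⁻²⁰ J = 1.24 × 10⁻²⁰ J.

KE = 1.24 × 10⁻²⁰ J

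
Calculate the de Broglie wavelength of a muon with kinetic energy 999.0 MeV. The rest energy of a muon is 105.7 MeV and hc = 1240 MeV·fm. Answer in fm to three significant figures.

λ = 1.13 fm

Total energy E = KE + m₀c² = 999.0 + 105.7 = 1104.7 MeV.
(pc)² = E² − (m₀c²)² = (1104.7)² − (105.7)² = 1.209 × 10⁶ MeV², so pc = 1100 MeV.
λ = hc/(pc) = 1240 MeV·fm / 1100 MeV = 1.13 fm.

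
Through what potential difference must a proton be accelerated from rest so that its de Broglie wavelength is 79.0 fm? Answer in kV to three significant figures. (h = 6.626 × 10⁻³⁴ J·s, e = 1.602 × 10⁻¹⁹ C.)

V = 131 kV

p = h/λ = 6.626 × 10⁻³⁴ / 7.900 × 10⁻¹⁴ = 8.387 × 10⁻²¹ kg·m/s.
KE = p²/(2m) = 2.102 × 10⁻¹⁴ J.
V = KE/e = 2.102 × 10⁻¹⁴ / (1.602 × 10⁻¹⁹) = 131 kV.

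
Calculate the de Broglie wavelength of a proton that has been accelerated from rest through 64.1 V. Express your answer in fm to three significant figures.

KE = eV = 1.602 × 10⁻¹⁹ × 64.10 = 1.027 × 10⁻¹⁷ J.
p = √(2mKE) = √(2 × 1.673 × 10⁻²⁷ × 1.027 × 10⁻¹⁷) = 1.854 × 10⁻²² kg·m/s.
λ = h/p = 6.626 × 10⁻³⁴ / 1.854 × 10⁻²² = 3.57 × 10⁻¹² m = 3570 fm.

λ = 3570 fm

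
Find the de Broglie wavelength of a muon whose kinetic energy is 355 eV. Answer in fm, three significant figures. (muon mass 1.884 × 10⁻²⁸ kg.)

KE = 355 eV = 5.687 × 10⁻¹⁷ J.
p = √(2mKE) = √(2 × 1.884 × 10⁻²⁸ × 5.687 × 10⁻¹⁷) = 1.464 × 10⁻²² kg·m/s.
λ = h/p = 6.626 × 10⁻³⁴ / 1.464 × 10⁻²² = 4.53 × 10⁻¹² m = 4530 fm.

λ = 4530 fm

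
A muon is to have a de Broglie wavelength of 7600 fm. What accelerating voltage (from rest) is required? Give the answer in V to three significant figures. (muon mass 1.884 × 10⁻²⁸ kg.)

V = 126 V

p = h/λ = 6.626 × 10⁻³⁴ / 7.600 × 10⁻¹² = 8.718 × 10⁻²³ kg·m/s.
KE = p²/(2m) = 2.017 × 10⁻¹⁷ J.
V = KE/e = 2.017 × 10⁻¹⁷ / (1.602 × 10⁻¹⁹) = 126 V.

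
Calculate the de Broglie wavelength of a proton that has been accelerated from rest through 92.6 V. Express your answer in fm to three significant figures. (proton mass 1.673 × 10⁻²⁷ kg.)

λ = 2970 fm

KE = eV = 1.602 × 10⁻¹⁹ × 92.60 = 1.483 × 10⁻¹⁷ J.
p = √(2mKE) = √(2 × 1.673 × 10⁻²⁷ × 1.483 × 10⁻¹⁷) = 2.228 × 10⁻²² kg·m/s.
λ = h/p = 6.626 × 10⁻³⁴ / 2.228 × 10⁻²² = 2.97 × 10⁻¹² m = 2970 fm.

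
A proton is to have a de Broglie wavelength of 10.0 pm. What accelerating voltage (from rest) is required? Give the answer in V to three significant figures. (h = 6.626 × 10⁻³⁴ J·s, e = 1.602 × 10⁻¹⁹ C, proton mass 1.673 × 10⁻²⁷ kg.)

V = 8.19 V

p = h/λ = 6.626 × 10⁻³⁴ / 1.000 × 10⁻¹¹ = 6.626 × 10⁻²³ kg·m/s.
KE = p²/(2m) = 1.312 × 10⁻¹⁸ J.
V = KE/e = 1.312 × 10⁻¹⁸ / (1.602 × 10⁻¹⁹) = 8.19 V.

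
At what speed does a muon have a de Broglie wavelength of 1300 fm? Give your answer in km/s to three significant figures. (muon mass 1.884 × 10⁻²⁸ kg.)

v = 2710 km/s

p = h/λ = 6.626 × 10⁻³⁴ / 1.300 × 10⁻¹² = 5.097 × 10⁻²² kg·m/s.
v = p/m = 5.097 × 10⁻²² / 1.884 × 10⁻²⁸ = 2.71 × 10⁶ m/s = 2710 km/s.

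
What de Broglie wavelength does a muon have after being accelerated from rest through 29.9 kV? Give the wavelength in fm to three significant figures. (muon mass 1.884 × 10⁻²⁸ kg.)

λ = 493 fm

KE = eV = 1.602 × 10⁻¹⁹ × 2.990 × 10⁴ = 4.790 × 10⁻¹⁵ J.
p = √(2mKE) = √(2 × 1.884 × 10⁻²⁸ × 4.790 × 10⁻¹⁵) = 1.343 × 10⁻²¹ kg·m/s.
λ = h/p = 6.626 × 10⁻³⁴ / 1.343 × 10⁻²¹ = 4.93 × 10⁻¹³ m = 493 fm.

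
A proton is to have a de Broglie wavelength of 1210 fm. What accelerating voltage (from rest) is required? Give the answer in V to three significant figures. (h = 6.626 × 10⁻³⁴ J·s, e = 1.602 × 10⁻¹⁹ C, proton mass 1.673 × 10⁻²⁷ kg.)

V = 559 V

p = h/λ = 6.626 × 10⁻³⁴ / 1.210 × 10⁻¹² = 5.476 × 10⁻²² kg·m/s.
KE = p²/(2m) = 8.962 × 10⁻¹⁷ J.
V = KE/e = 8.962 × 10⁻¹⁷ / (1.602 × 10⁻¹⁹) = 559 V.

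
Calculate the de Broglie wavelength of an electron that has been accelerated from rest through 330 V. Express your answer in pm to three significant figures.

KE = eV = 1.602 × 10⁻¹⁹ × 330.0 = 5.287 × 10⁻¹⁷ J.
p = √(2mKE) = √(2 × 9.109 × 10⁻³¹ × 5.287 × 10⁻¹⁷) = 9.814 × 10⁻²⁴ kg·m/s.
λ = h/p = 6.626 × 10⁻³⁴ / 9.814 × 10⁻²⁴ = 6.75 × 10⁻¹¹ m = 67.5 pm.

λ = 67.5 pm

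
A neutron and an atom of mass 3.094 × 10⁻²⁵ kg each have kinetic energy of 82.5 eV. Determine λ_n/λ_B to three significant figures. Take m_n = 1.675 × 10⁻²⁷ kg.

λ_n/λ_B = 13.6

At fixed KE, p = √(2mKE) so λ = h/p ∝ 1/√m.
λ_n/λ_B = √(m_B/m_n) = √(3.094 × 10⁻²⁵/1.675 × 10⁻²⁷) = √(184.7) = 13.6.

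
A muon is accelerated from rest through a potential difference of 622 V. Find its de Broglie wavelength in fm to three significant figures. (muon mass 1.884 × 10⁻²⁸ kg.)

KE = eV = 1.602 × 10⁻¹⁹ × 622.0 = 9.964 × 10⁻¹⁷ J.
p = √(2mKE) = √(2 × 1.884 × 10⁻²⁸ × 9.964 × 10⁻¹⁷) = 1.938 × 10⁻²² kg·m/s.
λ = h/p = 6.626 × 10⁻³⁴ / 1.938 × 10⁻²² = 3.42 × 10⁻¹² m = 3420 fm.

λ = 3420 fm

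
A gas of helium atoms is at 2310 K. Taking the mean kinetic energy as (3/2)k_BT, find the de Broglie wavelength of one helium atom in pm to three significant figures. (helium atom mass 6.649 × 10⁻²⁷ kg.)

KE = (3/2)k_BT = 1.5 × 1.381 × 10⁻²³ × 2310 = 4.785 × 10⁻²⁰ J.
p = √(2mKE) = √(2 × 6.649 × 10⁻²⁷ × 4.785 × 10⁻²⁰) = 2.523 × 10⁻²³ kg·m/s.
λ = h/p = 2.63 × 10⁻¹¹ m = 26.3 pm.

λ = 26.3 pm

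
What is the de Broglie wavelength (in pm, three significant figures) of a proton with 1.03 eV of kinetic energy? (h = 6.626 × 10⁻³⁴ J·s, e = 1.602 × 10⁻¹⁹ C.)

KE = 1.03 eV = 1.650 × 10⁻¹⁹ J.
p = √(2mKE) = √(2 × 1.673 × 10⁻²⁷ × 1.650 × 10⁻¹⁹) = 2.350 × 10⁻²³ kg·m/s.
λ = h/p = 6.626 × 10⁻³⁴ / 2.350 × 10⁻²³ = 2.82 × 10⁻¹¹ m = 28.2 pm.

λ = 28.2 pm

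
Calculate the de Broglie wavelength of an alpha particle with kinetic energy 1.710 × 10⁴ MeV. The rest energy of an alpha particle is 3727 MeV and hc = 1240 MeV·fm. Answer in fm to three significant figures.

λ = 0.0605 fm

Total energy E = KE + m₀c² = 1.710 × 10⁴ + 3727 = 20827 MeV.
(pc)² = E² − (m₀c²)² = (20827)² − (3727)² = 4.199 × 10⁸ MeV², so pc = 2.049 × 10⁴ MeV.
λ = hc/(pc) = 1240 MeV·fm / 2.049 × 10⁴ MeV = 0.0605 fm.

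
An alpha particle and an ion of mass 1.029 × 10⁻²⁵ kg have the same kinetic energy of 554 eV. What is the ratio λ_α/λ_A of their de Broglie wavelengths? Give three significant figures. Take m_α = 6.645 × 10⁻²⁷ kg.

At fixed KE, p = √(2mKE) so λ = h/p ∝ 1/√m.
λ_α/λ_A = √(m_A/m_α) = √(1.029 × 10⁻²⁵/6.645 × 10⁻²⁷) = √(15.49) = 3.94.

λ_α/λ_A = 3.94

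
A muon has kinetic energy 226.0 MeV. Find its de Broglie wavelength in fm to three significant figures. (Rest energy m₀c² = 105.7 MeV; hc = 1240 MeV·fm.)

λ = 3.94 fm

Total energy E = KE + m₀c² = 226.0 + 105.7 = 331.7 MeV.
(pc)² = E² − (m₀c²)² = (331.7)² − (105.7)² = 9.885 × 10⁴ MeV², so pc = 314.4 MeV.
λ = hc/(pc) = 1240 MeV·fm / 314.4 MeV = 3.94 fm.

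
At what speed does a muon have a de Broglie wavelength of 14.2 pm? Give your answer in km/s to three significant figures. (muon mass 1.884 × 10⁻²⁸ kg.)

v = 248 km/s

p = h/λ = 6.626 × 10⁻³⁴ / 1.420 × 10⁻¹¹ = 4.666 × 10⁻²³ kg·m/s.
v = p/m = 4.666 × 10⁻²³ / 1.884 × 10⁻²⁸ = 2.48 × 10⁵ m/s = 248 km/s.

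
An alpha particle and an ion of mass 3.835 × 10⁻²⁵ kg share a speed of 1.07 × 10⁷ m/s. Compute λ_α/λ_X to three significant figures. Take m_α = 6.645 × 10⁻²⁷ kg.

At fixed v, p = mv so λ = h/(mv) ∝ 1/m.
λ_α/λ_X = m_X/m_α = 3.835 × 10⁻²⁵/6.645 × 10⁻²⁷ = 57.7.

λ_α/λ_X = 57.7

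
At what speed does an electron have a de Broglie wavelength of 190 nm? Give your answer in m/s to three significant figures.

p = h/λ = 6.626 × 10⁻³⁴ / 1.900 × 10⁻⁷ = 3.487 × 10⁻²⁷ kg·m/s.
v = p/m = 3.487 × 10⁻²⁷ / 9.109 × 10⁻³¹ = 3.83 × 10³ m/s = 3830 m/s.

v = 3830 m/s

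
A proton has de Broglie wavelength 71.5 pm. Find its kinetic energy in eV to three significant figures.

p = h/λ = 6.626 × 10⁻³⁴ / 7.150 × 10⁻¹¹ = 9.267 × 10⁻²⁴ kg·m/s.
KE = p²/(2m) = (9.267 × 10⁻²⁴)² / (2 × 1.673 × 10⁻²⁷) = 2.567 × 10⁻²⁰ J = 0.160 eV.

KE = 0.160 eV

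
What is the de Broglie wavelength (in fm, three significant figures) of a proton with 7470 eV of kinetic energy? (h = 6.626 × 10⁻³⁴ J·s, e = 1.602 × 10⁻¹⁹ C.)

KE = 7470 eV = 1.197 × 10⁻¹⁵ J.
p = √(2mKE) = √(2 × 1.673 × 10⁻²⁷ × 1.197 × 10⁻¹⁵) = 2.001 × 10⁻²¹ kg·m/s.
λ = h/p = 6.626 × 10⁻³⁴ / 2.001 × 10⁻²¹ = 3.31 × 10⁻¹³ m = 331 fm.

λ = 331 fm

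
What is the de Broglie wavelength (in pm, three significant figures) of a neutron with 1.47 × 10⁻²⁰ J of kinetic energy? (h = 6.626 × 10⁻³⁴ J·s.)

p = √(2mKE) = √(2 × 1.675 × 10⁻²⁷ × 1.470 × 10⁻²⁰) = 7.017 × 10⁻²⁴ kg·m/s.
λ = h/p = 6.626 × 10⁻³⁴ / 7.017 × 10⁻²⁴ = 9.44 × 10⁻¹¹ m = 94.4 pm.

λ = 94.4 pm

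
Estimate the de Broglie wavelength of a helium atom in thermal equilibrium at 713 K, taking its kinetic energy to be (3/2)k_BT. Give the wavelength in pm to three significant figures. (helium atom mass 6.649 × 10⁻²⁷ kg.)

λ = 47.3 pm

KE = (3/2)k_BT = 1.5 × 1.381 × 10⁻²³ × 713 = 1.477 × 10⁻²⁰ J.
p = √(2mKE) = √(2 × 6.649 × 10⁻²⁷ × 1.477 × 10⁻²⁰) = 1.401 × 10⁻²³ kg·m/s.
λ = h/p = 4.73 × 10⁻¹¹ m = 47.3 pm.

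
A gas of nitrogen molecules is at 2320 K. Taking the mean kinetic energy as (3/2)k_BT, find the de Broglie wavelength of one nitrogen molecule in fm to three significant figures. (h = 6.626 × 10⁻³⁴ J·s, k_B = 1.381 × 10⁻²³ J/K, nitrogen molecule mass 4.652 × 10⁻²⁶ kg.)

λ = 9910 fm

KE = (3/2)k_BT = 1.5 × 1.381 × 10⁻²³ × 2320 = 4.806 × 10⁻²⁰ J.
p = √(2mKE) = √(2 × 4.652 × 10⁻²⁶ × 4.806 × 10⁻²⁰) = 6.687 × 10⁻²³ kg·m/s.
λ = h/p = 9.91 × 10⁻¹² m = 9910 fm.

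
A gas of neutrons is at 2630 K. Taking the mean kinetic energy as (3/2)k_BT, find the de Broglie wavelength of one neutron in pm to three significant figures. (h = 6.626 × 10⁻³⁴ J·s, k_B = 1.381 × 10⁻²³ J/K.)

λ = 49.0 pm

KE = (3/2)k_BT = 1.5 × 1.381 × 10⁻²³ × 2630 = 5.448 × 10⁻²⁰ J.
p = √(2mKE) = √(2 × 1.675 × 10⁻²⁷ × 5.448 × 10⁻²⁰) = 1.351 × 10⁻²³ kg·m/s.
λ = h/p = 4.90 × 10⁻¹¹ m = 49.0 pm.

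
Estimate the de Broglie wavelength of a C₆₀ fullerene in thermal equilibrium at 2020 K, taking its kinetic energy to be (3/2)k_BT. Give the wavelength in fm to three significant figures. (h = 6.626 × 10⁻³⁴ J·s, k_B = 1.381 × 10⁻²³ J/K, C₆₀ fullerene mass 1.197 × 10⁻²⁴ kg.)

λ = 2090 fm

KE = (3/2)k_BT = 1.5 × 1.381 × 10⁻²³ × 2020 = 4.184 × 10⁻²⁰ J.
p = √(2mKE) = √(2 × 1.197 × 10⁻²⁴ × 4.184 × 10⁻²⁰) = 3.165 × 10⁻²² kg·m/s.
λ = h/p = 2.09 × 10⁻¹² m = 2090 fm.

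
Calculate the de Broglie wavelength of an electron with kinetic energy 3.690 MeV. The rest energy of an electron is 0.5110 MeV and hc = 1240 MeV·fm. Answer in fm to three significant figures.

λ = 297 fm

Total energy E = KE + m₀c² = 3.690 + 0.5110 = 4.2010 MeV.
(pc)² = E² − (m₀c²)² = (4.2010)² − (0.5110)² = 17.39 MeV², so pc = 4.170 MeV.
λ = hc/(pc) = 1240 MeV·fm / 4.170 MeV = 297 fm.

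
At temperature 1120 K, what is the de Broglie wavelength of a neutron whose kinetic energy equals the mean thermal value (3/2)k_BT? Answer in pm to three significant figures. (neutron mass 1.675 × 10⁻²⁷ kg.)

KE = (3/2)k_BT = 1.5 × 1.381 × 10⁻²³ × 1120 = 2.320 × 10⁻²⁰ J.
p = √(2mKE) = √(2 × 1.675 × 10⁻²⁷ × 2.320 × 10⁻²⁰) = 8.816 × 10⁻²⁴ kg·m/s.
λ = h/p = 7.52 × 10⁻¹¹ m = 75.2 pm.

λ = 75.2 pm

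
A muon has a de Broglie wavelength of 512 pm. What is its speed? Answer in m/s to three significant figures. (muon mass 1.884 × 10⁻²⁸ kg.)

v = 6870 m/s

p = h/λ = 6.626 × 10⁻³⁴ / 5.120 × 10⁻¹⁰ = 1.294 × 10⁻²⁴ kg·m/s.
v = p/m = 1.294 × 10⁻²⁴ / 1.884 × 10⁻²⁸ = 6.87 × 10³ m/s = 6870 m/s.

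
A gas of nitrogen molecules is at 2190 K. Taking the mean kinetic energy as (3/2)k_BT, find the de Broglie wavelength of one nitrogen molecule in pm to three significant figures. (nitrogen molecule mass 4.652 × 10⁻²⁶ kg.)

KE = (3/2)k_BT = 1.5 × 1.381 × 10⁻²³ × 2190 = 4.537 × 10⁻²⁰ J.
p = √(2mKE) = √(2 × 4.652 × 10⁻²⁶ × 4.537 × 10⁻²⁰) = 6.497 × 10⁻²³ kg·m/s.
λ = h/p = 1.02 × 10⁻¹¹ m = 10.2 pm.

λ = 10.2 pm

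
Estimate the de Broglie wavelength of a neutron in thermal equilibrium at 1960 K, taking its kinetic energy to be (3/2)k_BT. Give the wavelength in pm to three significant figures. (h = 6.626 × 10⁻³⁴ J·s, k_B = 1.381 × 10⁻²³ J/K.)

λ = 56.8 pm

KE = (3/2)k_BT = 1.5 × 1.381 × 10⁻²³ × 1960 = 4.060 × 10⁻²⁰ J.
p = √(2mKE) = √(2 × 1.675 × 10⁻²⁷ × 4.060 × 10⁻²⁰) = 1.166 × 10⁻²³ kg·m/s.
λ = h/p = 5.68 × 10⁻¹¹ m = 56.8 pm.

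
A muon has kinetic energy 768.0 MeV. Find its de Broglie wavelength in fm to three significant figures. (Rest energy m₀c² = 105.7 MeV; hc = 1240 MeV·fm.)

Total energy E = KE + m₀c² = 768.0 + 105.7 = 873.7 MeV.
(pc)² = E² − (m₀c²)² = (873.7)² − (105.7)² = 7.522 × 10⁵ MeV², so pc = 867.3 MeV.
λ = hc/(pc) = 1240 MeV·fm / 867.3 MeV = 1.43 fm.

λ = 1.43 fm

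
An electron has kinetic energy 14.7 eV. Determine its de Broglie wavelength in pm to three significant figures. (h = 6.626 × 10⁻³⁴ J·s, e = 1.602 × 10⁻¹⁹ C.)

KE = 14.7 eV = 2.355 × 10⁻¹⁸ J.
p = √(2mKE) = √(2 × 9.109 × 10⁻³¹ × 2.355 × 10⁻¹⁸) = 2.071 × 10⁻²⁴ kg·m/s.
λ = h/p = 6.626 × 10⁻³⁴ / 2.071 × 10⁻²⁴ = 3.20 × 10⁻¹⁰ m = 320 pm.

λ = 320 pm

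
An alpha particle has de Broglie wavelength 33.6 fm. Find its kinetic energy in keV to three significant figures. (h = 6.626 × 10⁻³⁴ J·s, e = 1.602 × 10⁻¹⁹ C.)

p = h/λ = 6.626 × 10⁻³⁴ / 3.360 × 10⁻¹⁴ = 1.972 × 10⁻²⁰ kg·m/s.
KE = p²/(2m) = (1.972 × 10⁻²⁰)² / (2 × 6.645 × 10⁻²⁷) = 2.926 × 10⁻¹⁴ J = 183 keV.

KE = 183 keV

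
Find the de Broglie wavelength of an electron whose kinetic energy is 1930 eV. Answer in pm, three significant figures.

KE = 1930 eV = 3.092 × 10⁻¹⁶ J.
p = √(2mKE) = √(2 × 9.109 × 10⁻³¹ × 3.092 × 10⁻¹⁶) = 2.373 × 10⁻²³ kg·m/s.
λ = h/p = 6.626 × 10⁻³⁴ / 2.373 × 10⁻²³ = 2.79 × 10⁻¹¹ m = 27.9 pm.

λ = 27.9 pm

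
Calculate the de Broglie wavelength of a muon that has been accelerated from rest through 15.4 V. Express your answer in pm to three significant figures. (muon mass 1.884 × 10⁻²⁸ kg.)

λ = 21.7 pm

KE = eV = 1.602 × 10⁻¹⁹ × 15.40 = 2.467 × 10⁻¹⁸ J.
p = √(2mKE) = √(2 × 1.884 × 10⁻²⁸ × 2.467 × 10⁻¹⁸) = 3.049 × 10⁻²³ kg·m/s.
λ = h/p = 6.626 × 10⁻³⁴ / 3.049 × 10⁻²³ = 2.17 × 10⁻¹¹ m = 21.7 pm.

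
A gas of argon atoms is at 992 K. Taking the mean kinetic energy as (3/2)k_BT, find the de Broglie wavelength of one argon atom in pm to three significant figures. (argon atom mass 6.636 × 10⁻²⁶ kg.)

λ = 12.7 pm

KE = (3/2)k_BT = 1.5 × 1.381 × 10⁻²³ × 992 = 2.055 × 10⁻²⁰ J.
p = √(2mKE) = √(2 × 6.636 × 10⁻²⁶ × 2.055 × 10⁻²⁰) = 5.222 × 10⁻²³ kg·m/s.
λ = h/p = 1.27 × 10⁻¹¹ m = 12.7 pm.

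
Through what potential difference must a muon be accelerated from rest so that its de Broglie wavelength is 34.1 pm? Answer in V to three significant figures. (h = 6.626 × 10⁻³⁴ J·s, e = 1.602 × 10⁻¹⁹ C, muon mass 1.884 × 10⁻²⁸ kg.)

V = 6.25 V

p = h/λ = 6.626 × 10⁻³⁴ / 3.410 × 10⁻¹¹ = 1.943 × 10⁻²³ kg·m/s.
KE = p²/(2m) = 1.002 × 10⁻¹⁸ J.
V = KE/e = 1.002 × 10⁻¹⁸ / (1.602 × 10⁻¹⁹) = 6.25 V.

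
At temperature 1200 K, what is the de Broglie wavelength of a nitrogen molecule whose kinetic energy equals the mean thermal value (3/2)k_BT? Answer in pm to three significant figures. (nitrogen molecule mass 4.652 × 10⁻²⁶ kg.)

KE = (3/2)k_BT = 1.5 × 1.381 × 10⁻²³ × 1200 = 2.486 × 10⁻²⁰ J.
p = √(2mKE) = √(2 × 4.652 × 10⁻²⁶ × 2.486 × 10⁻²⁰) = 4.809 × 10⁻²³ kg·m/s.
λ = h/p = 1.38 × 10⁻¹¹ m = 13.8 pm.

λ = 13.8 pm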